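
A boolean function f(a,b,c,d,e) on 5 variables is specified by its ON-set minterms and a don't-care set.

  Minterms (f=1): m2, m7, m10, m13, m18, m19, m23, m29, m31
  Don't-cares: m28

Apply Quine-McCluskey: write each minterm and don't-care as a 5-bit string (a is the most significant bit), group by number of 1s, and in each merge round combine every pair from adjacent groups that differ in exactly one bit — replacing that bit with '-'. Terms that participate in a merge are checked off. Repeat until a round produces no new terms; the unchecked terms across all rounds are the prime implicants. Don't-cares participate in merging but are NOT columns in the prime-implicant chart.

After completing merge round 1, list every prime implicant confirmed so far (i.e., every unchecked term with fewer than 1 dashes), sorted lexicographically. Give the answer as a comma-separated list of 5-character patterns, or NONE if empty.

NONE

[col 0] 00010*, 00111*, 01010*, 01101*, 10010*, 10011*, 10111*, 11100*, 11101*, 11111*
[col 1] -0010, -0111, -1101, 0-010, 1-111, 10-11, 1001-, 111-1, 1110-
Prime implicants: -0010, -0111, -1101, 0-010, 1-111, 10-11, 1001-, 111-1, 1110-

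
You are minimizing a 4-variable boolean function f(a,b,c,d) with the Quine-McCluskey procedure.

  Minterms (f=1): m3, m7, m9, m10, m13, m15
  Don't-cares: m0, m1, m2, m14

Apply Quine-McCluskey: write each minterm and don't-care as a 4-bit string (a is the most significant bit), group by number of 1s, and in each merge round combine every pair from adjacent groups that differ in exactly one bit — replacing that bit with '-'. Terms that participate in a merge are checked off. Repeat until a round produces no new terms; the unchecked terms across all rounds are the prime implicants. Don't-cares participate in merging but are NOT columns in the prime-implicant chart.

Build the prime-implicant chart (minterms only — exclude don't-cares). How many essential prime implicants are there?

0

Round 0: 0000✓ 0001✓ 0010✓ 0011✓ 0111✓ 1001✓ 1010✓ 1101✓ 1110✓ 1111✓
Round 1: -001 -010 -111 0-11 00-0✓ 00-1✓ 000-✓ 001-✓ 1-01 1-10 11-1 111-
Round 2: 00--
PIs = {-001, -010, -111, 0-11, 00--, 1-01, 1-10, 11-1, 111-}
Coverage chart:
  m3: 0-11,00--
  m7: -111,0-11
  m9: -001,1-01
  m10: -010,1-10
  m13: 1-01,11-1
  m15: -111,11-1,111-
(no essential prime implicants)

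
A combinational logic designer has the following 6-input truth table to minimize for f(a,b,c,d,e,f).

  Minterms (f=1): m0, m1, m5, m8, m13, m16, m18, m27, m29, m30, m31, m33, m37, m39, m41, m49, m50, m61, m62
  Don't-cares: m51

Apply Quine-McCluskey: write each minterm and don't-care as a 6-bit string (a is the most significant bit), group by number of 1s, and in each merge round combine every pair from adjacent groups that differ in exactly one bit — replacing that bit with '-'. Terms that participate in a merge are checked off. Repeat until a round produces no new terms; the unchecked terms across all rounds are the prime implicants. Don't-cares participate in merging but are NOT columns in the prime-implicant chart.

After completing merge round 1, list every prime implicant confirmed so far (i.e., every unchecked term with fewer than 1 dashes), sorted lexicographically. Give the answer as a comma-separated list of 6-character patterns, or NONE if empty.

NONE

size-2^0 implicants → 000000(✓)  000001(✓)  000101(✓)  001000(✓)  001101(✓)  010000(✓)  010010(✓)  011011(✓)  011101(✓)  011110(✓)  011111(✓)  100001(✓)  100101(✓)  100111(✓)  101001(✓)  110001(✓)  110010(✓)  110011(✓)  111101(✓)  111110(✓)
size-2^1 implicants → -00001(✓)  -00101(✓)  -10010  -11101  -11110  0-0000  0-1101  00-000  00-101  000-01(✓)  00000-  0100-0  011-11  0111-1  01111-  1-0001  10-001  100-01(✓)  1001-1  1100-1  11001-
size-2^2 implicants → -00-01
Unchecked terms (primes): -00-01, -10010, -11101, -11110, 0-0000, 0-1101, 00-000, 00-101, 00000-, 0100-0, 011-11, 0111-1, 01111-, 1-0001, 10-001, 1001-1, 1100-1, 11001-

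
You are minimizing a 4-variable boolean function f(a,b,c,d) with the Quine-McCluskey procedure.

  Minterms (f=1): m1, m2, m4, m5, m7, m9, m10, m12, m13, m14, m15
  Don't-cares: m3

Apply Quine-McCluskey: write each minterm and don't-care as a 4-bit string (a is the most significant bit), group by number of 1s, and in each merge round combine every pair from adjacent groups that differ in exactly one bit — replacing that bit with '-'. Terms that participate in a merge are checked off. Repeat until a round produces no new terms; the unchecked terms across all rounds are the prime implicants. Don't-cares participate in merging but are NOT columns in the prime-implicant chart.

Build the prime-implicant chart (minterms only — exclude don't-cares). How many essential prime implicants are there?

2

Round 0: 0001✓ 0010✓ 0011✓ 0100✓ 0101✓ 0111✓ 1001✓ 1010✓ 1100✓ 1101✓ 1110✓ 1111✓
Round 1: -001✓ -010 -100✓ -101✓ -111✓ 0-01✓ 0-11✓ 00-1✓ 001- 01-1✓ 010-✓ 1-01✓ 1-10 11-0✓ 11-1✓ 110-✓ 111-✓
Round 2: --01 -1-1 -10- 0--1 11--
PIs = {--01, -010, -1-1, -10-, 0--1, 001-, 1-10, 11--}
Coverage chart:
  m1: --01,0--1
  m2: -010,001-
  m4: -10- ←essential
  m5: --01,-1-1,-10-,0--1
  m7: -1-1,0--1
  m9: --01 ←essential
  m10: -010,1-10
  m12: -10-,11--
  m13: --01,-1-1,-10-,11--
  m14: 1-10,11--
  m15: -1-1,11--
Essential: --01, -10-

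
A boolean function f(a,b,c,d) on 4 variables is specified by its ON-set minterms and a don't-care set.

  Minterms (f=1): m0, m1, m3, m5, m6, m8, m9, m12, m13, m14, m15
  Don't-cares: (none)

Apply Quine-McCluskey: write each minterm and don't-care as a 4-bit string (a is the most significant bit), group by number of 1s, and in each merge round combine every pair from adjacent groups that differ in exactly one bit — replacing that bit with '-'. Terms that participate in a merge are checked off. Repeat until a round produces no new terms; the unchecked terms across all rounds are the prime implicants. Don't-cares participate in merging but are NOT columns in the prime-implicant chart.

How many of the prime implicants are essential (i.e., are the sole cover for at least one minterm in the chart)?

Round 0: 0000✓ 0001✓ 0011✓ 0101✓ 0110✓ 1000✓ 1001✓ 1100✓ 1101✓ 1110✓ 1111✓
Round 1: -000✓ -001✓ -101✓ -110 0-01✓ 00-1 000-✓ 1-00✓ 1-01✓ 100-✓ 11-0✓ 11-1✓ 110-✓ 111-✓
Round 2: --01 -00- 1-0- 11--
PIs = {--01, -00-, -110, 00-1, 1-0-, 11--}
Coverage chart:
  m0: -00- ←essential
  m1: --01,-00-,00-1
  m3: 00-1 ←essential
  m5: --01 ←essential
  m6: -110 ←essential
  m8: -00-,1-0-
  m9: --01,-00-,1-0-
  m12: 1-0-,11--
  m13: --01,1-0-,11--
  m14: -110,11--
  m15: 11-- ←essential
Essential: --01, -00-, -110, 00-1, 11--

5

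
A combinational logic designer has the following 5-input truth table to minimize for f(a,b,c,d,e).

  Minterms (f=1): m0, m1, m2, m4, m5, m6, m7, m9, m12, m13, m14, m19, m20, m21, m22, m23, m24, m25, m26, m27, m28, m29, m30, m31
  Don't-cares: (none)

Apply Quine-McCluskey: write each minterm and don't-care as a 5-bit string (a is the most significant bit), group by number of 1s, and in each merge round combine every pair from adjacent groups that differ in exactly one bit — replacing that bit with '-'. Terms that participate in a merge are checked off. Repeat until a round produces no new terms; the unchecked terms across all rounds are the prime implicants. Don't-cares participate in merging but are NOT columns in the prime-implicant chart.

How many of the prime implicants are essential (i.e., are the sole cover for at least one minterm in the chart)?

[col 0] 00000*, 00001*, 00010*, 00100*, 00101*, 00110*, 00111*, 01001*, 01100*, 01101*, 01110*, 10011*, 10100*, 10101*, 10110*, 10111*, 11000*, 11001*, 11010*, 11011*, 11100*, 11101*, 11110*, 11111*
[col 1] -0100*, -0101*, -0110*, -0111*, -1001*, -1100*, -1101*, -1110*, 0-001*, 0-100*, 0-101*, 0-110*, 00-00*, 00-01*, 00-10*, 000-0*, 0000-*, 001-0*, 001-1*, 0010-*, 0011-*, 01-01*, 011-0*, 0110-*, 1-011*, 1-100*, 1-101*, 1-110*, 1-111*, 10-11*, 101-0*, 101-1*, 1010-*, 1011-*, 11-00*, 11-01*, 11-10*, 11-11*, 110-0*, 110-1*, 1100-*, 1101-*, 111-0*, 111-1*, 1110-*, 1111-*
[col 2] --100*, --101*, --110*, -01-0*, -01-1*, -010-*, -011-*, -1-01, -11-0*, -110-*, 0--01, 0-1-0*, 0-10-*, 00--0, 00-0-, 001--*, 1--11, 1-1-0*, 1-1-1*, 1-10-*, 1-11-*, 101--*, 11--0*, 11--1*, 11-0-*, 11-1-*, 110--*, 111--*
[col 3] --1-0, --10-, -01--, 1-1--, 11---
Prime implicants: --1-0, --10-, -01--, -1-01, 0--01, 00--0, 00-0-, 1--11, 1-1--, 11---
PI chart (minterm → PIs covering it):
  0 | 00--0,00-0-
  1 | 0--01,00-0-
  2 | 00--0  (sole → essential)
  4 | --1-0,--10-,-01--,00--0,00-0-
  5 | --10-,-01--,0--01,00-0-
  6 | --1-0,-01--,00--0
  7 | -01--  (sole → essential)
  9 | -1-01,0--01
  12 | --1-0,--10-
  13 | --10-,-1-01,0--01
  14 | --1-0  (sole → essential)
  19 | 1--11  (sole → essential)
  20 | --1-0,--10-,-01--,1-1--
  21 | --10-,-01--,1-1--
  22 | --1-0,-01--,1-1--
  23 | -01--,1--11,1-1--
  24 | 11---  (sole → essential)
  25 | -1-01,11---
  26 | 11---  (sole → essential)
  27 | 1--11,11---
  28 | --1-0,--10-,1-1--,11---
  29 | --10-,-1-01,1-1--,11---
  30 | --1-0,1-1--,11---
  31 | 1--11,1-1--,11---
Essential prime implicants: --1-0, -01--, 00--0, 1--11, 11---

5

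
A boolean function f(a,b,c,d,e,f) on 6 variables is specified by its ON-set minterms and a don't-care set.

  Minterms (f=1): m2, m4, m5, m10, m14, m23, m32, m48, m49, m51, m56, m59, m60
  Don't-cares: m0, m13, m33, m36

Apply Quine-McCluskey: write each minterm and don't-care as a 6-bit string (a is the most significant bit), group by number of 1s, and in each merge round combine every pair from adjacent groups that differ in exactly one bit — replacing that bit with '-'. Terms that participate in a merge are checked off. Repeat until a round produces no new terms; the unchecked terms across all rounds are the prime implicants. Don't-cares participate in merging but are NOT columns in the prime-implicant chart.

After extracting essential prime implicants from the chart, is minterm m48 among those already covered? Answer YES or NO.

NO

size-2^0 implicants → 000000(✓)  000010(✓)  000100(✓)  000101(✓)  001010(✓)  001101(✓)  001110(✓)  010111  100000(✓)  100001(✓)  100100(✓)  110000(✓)  110001(✓)  110011(✓)  111000(✓)  111011(✓)  111100(✓)
size-2^1 implicants → -00000(✓)  -00100(✓)  00-010  00-101  000-00(✓)  0000-0  00010-  001-10  1-0000(✓)  1-0001(✓)  100-00(✓)  10000-(✓)  11-000  11-011  1100-1  11000-(✓)  111-00
size-2^2 implicants → -00-00  1-000-
Unchecked terms (primes): -00-00, 00-010, 00-101, 0000-0, 00010-, 001-10, 010111, 1-000-, 11-000, 11-011, 1100-1, 111-00
Minterm coverage:
  m2 ⊆ 00-010,0000-0
  m4 ⊆ -00-00,00010-
  m5 ⊆ 00-101,00010-
  m10 ⊆ 00-010,001-10
  m14 ⊆ 001-10 [E]
  m23 ⊆ 010111 [E]
  m32 ⊆ -00-00,1-000-
  m48 ⊆ 1-000-,11-000
  m49 ⊆ 1-000-,1100-1
  m51 ⊆ 11-011,1100-1
  m56 ⊆ 11-000,111-00
  m59 ⊆ 11-011 [E]
  m60 ⊆ 111-00 [E]
E = {001-10, 010111, 11-011, 111-00}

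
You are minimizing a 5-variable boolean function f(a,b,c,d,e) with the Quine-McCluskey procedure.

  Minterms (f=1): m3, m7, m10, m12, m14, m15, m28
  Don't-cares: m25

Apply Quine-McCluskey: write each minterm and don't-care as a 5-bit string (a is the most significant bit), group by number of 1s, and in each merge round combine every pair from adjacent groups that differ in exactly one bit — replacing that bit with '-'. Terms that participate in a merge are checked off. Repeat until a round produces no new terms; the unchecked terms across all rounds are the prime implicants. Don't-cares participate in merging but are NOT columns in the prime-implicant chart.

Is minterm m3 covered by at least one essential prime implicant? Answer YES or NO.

YES

size-2^0 implicants → 00011(✓)  00111(✓)  01010(✓)  01100(✓)  01110(✓)  01111(✓)  11001  11100(✓)
size-2^1 implicants → -1100  0-111  00-11  01-10  011-0  0111-
Unchecked terms (primes): -1100, 0-111, 00-11, 01-10, 011-0, 0111-, 11001
Minterm coverage:
  m3 ⊆ 00-11 [E]
  m7 ⊆ 0-111,00-11
  m10 ⊆ 01-10 [E]
  m12 ⊆ -1100,011-0
  m14 ⊆ 01-10,011-0,0111-
  m15 ⊆ 0-111,0111-
  m28 ⊆ -1100 [E]
E = {-1100, 00-11, 01-10}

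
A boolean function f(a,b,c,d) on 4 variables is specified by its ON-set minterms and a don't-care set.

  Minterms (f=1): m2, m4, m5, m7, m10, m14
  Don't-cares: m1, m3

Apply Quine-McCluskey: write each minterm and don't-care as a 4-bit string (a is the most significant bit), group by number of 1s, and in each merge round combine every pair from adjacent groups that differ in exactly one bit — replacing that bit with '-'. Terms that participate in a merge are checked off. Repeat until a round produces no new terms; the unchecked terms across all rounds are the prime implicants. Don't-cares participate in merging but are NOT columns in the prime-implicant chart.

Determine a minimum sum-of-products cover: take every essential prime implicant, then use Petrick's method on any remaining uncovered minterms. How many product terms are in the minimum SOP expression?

[col 0] 0001*, 0010*, 0011*, 0100*, 0101*, 0111*, 1010*, 1110*
[col 1] -010, 0-01*, 0-11*, 00-1*, 001-, 01-1*, 010-, 1-10
[col 2] 0--1
Prime implicants: -010, 0--1, 001-, 010-, 1-10
PI chart (minterm → PIs covering it):
  2 | -010,001-
  4 | 010-  (sole → essential)
  5 | 0--1,010-
  7 | 0--1  (sole → essential)
  10 | -010,1-10
  14 | 1-10  (sole → essential)
Essential prime implicants: 0--1, 010-, 1-10
Petrick residual → -010
Minimum SOP uses 4 PIs: b'cd' + a'd + a'bc' + acd'

4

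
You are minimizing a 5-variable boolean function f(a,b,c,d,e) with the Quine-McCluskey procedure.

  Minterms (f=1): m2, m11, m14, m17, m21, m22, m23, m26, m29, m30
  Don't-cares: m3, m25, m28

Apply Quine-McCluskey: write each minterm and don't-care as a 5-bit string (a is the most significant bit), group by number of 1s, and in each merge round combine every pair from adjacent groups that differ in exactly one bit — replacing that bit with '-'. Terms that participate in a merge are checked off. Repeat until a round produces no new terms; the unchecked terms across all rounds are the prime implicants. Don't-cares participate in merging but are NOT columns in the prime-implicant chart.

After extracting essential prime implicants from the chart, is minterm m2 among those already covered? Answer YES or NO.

YES

size-2^0 implicants → 00010(✓)  00011(✓)  01011(✓)  01110(✓)  10001(✓)  10101(✓)  10110(✓)  10111(✓)  11001(✓)  11010(✓)  11100(✓)  11101(✓)  11110(✓)
size-2^1 implicants → -1110  0-011  0001-  1-001(✓)  1-101(✓)  1-110  10-01(✓)  101-1  1011-  11-01(✓)  11-10  111-0  1110-
size-2^2 implicants → 1--01
Unchecked terms (primes): -1110, 0-011, 0001-, 1--01, 1-110, 101-1, 1011-, 11-10, 111-0, 1110-
Minterm coverage:
  m2 ⊆ 0001- [E]
  m11 ⊆ 0-011 [E]
  m14 ⊆ -1110 [E]
  m17 ⊆ 1--01 [E]
  m21 ⊆ 1--01,101-1
  m22 ⊆ 1-110,1011-
  m23 ⊆ 101-1,1011-
  m26 ⊆ 11-10 [E]
  m29 ⊆ 1--01,1110-
  m30 ⊆ -1110,1-110,11-10,111-0
E = {-1110, 0-011, 0001-, 1--01, 11-10}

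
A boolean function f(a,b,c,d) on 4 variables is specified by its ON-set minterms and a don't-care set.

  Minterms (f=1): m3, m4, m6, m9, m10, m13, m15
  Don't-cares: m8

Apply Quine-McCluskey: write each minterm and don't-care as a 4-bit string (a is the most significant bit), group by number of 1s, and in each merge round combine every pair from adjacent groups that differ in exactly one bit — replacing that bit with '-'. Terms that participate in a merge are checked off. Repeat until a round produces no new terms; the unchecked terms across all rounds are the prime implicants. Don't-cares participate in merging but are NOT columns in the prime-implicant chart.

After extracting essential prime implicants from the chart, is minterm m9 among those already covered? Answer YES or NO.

NO

size-2^0 implicants → 0011  0100(✓)  0110(✓)  1000(✓)  1001(✓)  1010(✓)  1101(✓)  1111(✓)
size-2^1 implicants → 01-0  1-01  10-0  100-  11-1
Unchecked terms (primes): 0011, 01-0, 1-01, 10-0, 100-, 11-1
Minterm coverage:
  m3 ⊆ 0011 [E]
  m4 ⊆ 01-0 [E]
  m6 ⊆ 01-0 [E]
  m9 ⊆ 1-01,100-
  m10 ⊆ 10-0 [E]
  m13 ⊆ 1-01,11-1
  m15 ⊆ 11-1 [E]
E = {0011, 01-0, 10-0, 11-1}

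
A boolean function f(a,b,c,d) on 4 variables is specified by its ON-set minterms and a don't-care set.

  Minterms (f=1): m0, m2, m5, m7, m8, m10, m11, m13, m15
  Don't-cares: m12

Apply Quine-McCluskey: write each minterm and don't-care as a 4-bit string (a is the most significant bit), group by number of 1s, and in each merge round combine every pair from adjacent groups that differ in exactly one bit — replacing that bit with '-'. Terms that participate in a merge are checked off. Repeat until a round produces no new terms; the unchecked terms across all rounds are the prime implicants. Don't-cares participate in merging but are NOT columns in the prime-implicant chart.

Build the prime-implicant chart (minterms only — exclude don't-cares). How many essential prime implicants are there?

2

size-2^0 implicants → 0000(✓)  0010(✓)  0101(✓)  0111(✓)  1000(✓)  1010(✓)  1011(✓)  1100(✓)  1101(✓)  1111(✓)
size-2^1 implicants → -000(✓)  -010(✓)  -101(✓)  -111(✓)  00-0(✓)  01-1(✓)  1-00  1-11  10-0(✓)  101-  11-1(✓)  110-
size-2^2 implicants → -0-0  -1-1
Unchecked terms (primes): -0-0, -1-1, 1-00, 1-11, 101-, 110-
Minterm coverage:
  m0 ⊆ -0-0 [E]
  m2 ⊆ -0-0 [E]
  m5 ⊆ -1-1 [E]
  m7 ⊆ -1-1 [E]
  m8 ⊆ -0-0,1-00
  m10 ⊆ -0-0,101-
  m11 ⊆ 1-11,101-
  m13 ⊆ -1-1,110-
  m15 ⊆ -1-1,1-11
E = {-0-0, -1-1}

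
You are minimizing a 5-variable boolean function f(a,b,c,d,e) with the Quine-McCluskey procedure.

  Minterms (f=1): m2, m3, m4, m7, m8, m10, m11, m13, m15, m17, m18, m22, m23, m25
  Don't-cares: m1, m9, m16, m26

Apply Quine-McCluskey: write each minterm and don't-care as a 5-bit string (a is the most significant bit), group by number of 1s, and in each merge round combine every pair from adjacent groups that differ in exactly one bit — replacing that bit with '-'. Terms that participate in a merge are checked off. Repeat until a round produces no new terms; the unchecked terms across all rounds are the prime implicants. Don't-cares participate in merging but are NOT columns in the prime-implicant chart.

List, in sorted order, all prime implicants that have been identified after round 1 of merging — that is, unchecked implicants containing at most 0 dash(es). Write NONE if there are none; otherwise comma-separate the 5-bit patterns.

Round 0: 00001✓ 00010✓ 00011✓ 00100 00111✓ 01000✓ 01001✓ 01010✓ 01011✓ 01101✓ 01111✓ 10000✓ 10001✓ 10010✓ 10110✓ 10111✓ 11001✓ 11010✓
Round 1: -0001✓ -0010✓ -0111 -1001✓ -1010✓ 0-001✓ 0-010✓ 0-011✓ 0-111✓ 00-11✓ 000-1✓ 0001-✓ 01-01✓ 01-11✓ 010-0✓ 010-1✓ 0100-✓ 0101-✓ 011-1✓ 1-001✓ 1-010✓ 10-10 100-0 1000- 1011-
Round 2: --001 --010 0--11 0-0-1 0-01- 01--1 010--
PIs = {--001, --010, -0111, 0--11, 0-0-1, 0-01-, 00100, 01--1, 010--, 10-10, 100-0, 1000-, 1011-}

00100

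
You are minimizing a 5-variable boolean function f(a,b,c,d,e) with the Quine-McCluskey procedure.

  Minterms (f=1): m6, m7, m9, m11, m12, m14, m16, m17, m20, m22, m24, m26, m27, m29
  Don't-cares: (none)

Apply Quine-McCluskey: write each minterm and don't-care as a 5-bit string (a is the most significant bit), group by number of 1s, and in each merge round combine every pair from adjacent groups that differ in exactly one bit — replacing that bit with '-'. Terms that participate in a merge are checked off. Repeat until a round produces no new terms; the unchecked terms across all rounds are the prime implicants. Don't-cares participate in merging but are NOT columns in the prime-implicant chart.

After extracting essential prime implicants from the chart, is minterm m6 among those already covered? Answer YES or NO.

YES

[col 0] 00110*, 00111*, 01001*, 01011*, 01100*, 01110*, 10000*, 10001*, 10100*, 10110*, 11000*, 11010*, 11011*, 11101
[col 1] -0110, -1011, 0-110, 0011-, 010-1, 011-0, 1-000, 10-00, 1000-, 101-0, 110-0, 1101-
Prime implicants: -0110, -1011, 0-110, 0011-, 010-1, 011-0, 1-000, 10-00, 1000-, 101-0, 110-0, 1101-, 11101
PI chart (minterm → PIs covering it):
  6 | -0110,0-110,0011-
  7 | 0011-  (sole → essential)
  9 | 010-1  (sole → essential)
  11 | -1011,010-1
  12 | 011-0  (sole → essential)
  14 | 0-110,011-0
  16 | 1-000,10-00,1000-
  17 | 1000-  (sole → essential)
  20 | 10-00,101-0
  22 | -0110,101-0
  24 | 1-000,110-0
  26 | 110-0,1101-
  27 | -1011,1101-
  29 | 11101  (sole → essential)
Essential prime implicants: 0011-, 010-1, 011-0, 1000-, 11101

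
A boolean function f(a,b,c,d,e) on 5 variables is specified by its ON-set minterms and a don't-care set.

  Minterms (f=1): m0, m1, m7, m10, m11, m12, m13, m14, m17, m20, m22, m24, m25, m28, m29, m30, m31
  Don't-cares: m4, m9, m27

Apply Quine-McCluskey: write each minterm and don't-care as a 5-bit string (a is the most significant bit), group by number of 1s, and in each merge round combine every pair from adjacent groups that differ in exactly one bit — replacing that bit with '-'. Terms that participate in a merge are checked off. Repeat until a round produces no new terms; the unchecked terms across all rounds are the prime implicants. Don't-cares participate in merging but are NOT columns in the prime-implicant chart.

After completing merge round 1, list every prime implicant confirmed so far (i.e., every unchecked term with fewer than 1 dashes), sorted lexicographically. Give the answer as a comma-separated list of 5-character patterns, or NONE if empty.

Round 0: 00000✓ 00001✓ 00100✓ 00111 01001✓ 01010✓ 01011✓ 01100✓ 01101✓ 01110✓ 10001✓ 10100✓ 10110✓ 11000✓ 11001✓ 11011✓ 11100✓ 11101✓ 11110✓ 11111✓
Round 1: -0001✓ -0100✓ -1001✓ -1011✓ -1100✓ -1101✓ -1110✓ 0-001✓ 0-100✓ 00-00 0000- 01-01✓ 01-10 010-1✓ 0101- 011-0✓ 0110-✓ 1-001✓ 1-100✓ 1-110✓ 101-0✓ 11-00✓ 11-01✓ 11-11✓ 110-1✓ 1100-✓ 111-0✓ 111-1✓ 1110-✓ 1111-✓
Round 2: --001 --100 -1-01 -10-1 -11-0 -110- 1-1-0 11--1 11-0- 111--
PIs = {--001, --100, -1-01, -10-1, -11-0, -110-, 00-00, 0000-, 00111, 01-10, 0101-, 1-1-0, 11--1, 11-0-, 111--}

00111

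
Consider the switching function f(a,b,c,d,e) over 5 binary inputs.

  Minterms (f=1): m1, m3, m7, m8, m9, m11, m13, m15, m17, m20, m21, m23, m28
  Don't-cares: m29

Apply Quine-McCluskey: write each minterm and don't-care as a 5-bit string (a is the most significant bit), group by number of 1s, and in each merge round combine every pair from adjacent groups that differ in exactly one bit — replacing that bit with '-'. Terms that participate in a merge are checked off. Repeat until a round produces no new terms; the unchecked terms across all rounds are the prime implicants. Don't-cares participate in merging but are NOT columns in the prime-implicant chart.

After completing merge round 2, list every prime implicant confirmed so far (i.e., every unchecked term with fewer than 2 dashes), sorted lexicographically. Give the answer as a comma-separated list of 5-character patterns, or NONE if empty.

[col 0] 00001*, 00011*, 00111*, 01000*, 01001*, 01011*, 01101*, 01111*, 10001*, 10100*, 10101*, 10111*, 11100*, 11101*
[col 1] -0001, -0111, -1101, 0-001*, 0-011*, 0-111*, 00-11*, 000-1*, 01-01*, 01-11*, 010-1*, 0100-, 011-1*, 1-100*, 1-101*, 10-01, 101-1, 1010-*, 1110-*
[col 2] 0--11, 0-0-1, 01--1, 1-10-
Prime implicants: -0001, -0111, -1101, 0--11, 0-0-1, 01--1, 0100-, 1-10-, 10-01, 101-1

-0001, -0111, -1101, 0100-, 10-01, 101-1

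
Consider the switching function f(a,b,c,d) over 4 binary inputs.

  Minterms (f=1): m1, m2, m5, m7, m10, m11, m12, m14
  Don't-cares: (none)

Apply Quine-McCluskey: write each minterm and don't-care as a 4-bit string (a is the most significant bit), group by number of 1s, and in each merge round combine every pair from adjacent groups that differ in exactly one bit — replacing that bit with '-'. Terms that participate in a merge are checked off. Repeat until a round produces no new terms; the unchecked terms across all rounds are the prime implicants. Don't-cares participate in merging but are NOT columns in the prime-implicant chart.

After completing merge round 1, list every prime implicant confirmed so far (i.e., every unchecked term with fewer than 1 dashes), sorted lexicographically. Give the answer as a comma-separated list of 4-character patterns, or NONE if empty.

NONE

size-2^0 implicants → 0001(✓)  0010(✓)  0101(✓)  0111(✓)  1010(✓)  1011(✓)  1100(✓)  1110(✓)
size-2^1 implicants → -010  0-01  01-1  1-10  101-  11-0
Unchecked terms (primes): -010, 0-01, 01-1, 1-10, 101-, 11-0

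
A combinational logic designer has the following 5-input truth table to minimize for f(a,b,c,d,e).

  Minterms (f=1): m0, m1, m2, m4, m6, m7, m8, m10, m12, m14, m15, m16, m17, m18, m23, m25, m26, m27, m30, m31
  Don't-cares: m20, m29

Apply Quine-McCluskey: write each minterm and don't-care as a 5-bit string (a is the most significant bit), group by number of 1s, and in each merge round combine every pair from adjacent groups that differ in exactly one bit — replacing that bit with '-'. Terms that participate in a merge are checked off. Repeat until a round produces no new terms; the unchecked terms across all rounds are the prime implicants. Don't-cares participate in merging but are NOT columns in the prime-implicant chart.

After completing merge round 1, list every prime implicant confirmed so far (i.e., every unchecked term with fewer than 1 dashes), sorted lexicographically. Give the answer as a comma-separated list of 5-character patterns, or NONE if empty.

NONE

Round 0: 00000✓ 00001✓ 00010✓ 00100✓ 00110✓ 00111✓ 01000✓ 01010✓ 01100✓ 01110✓ 01111✓ 10000✓ 10001✓ 10010✓ 10100✓ 10111✓ 11001✓ 11010✓ 11011✓ 11101✓ 11110✓ 11111✓
Round 1: -0000✓ -0001✓ -0010✓ -0100✓ -0111✓ -1010✓ -1110✓ -1111✓ 0-000✓ 0-010✓ 0-100✓ 0-110✓ 0-111✓ 00-00✓ 00-10✓ 000-0✓ 0000-✓ 001-0✓ 0011-✓ 01-00✓ 01-10✓ 010-0✓ 011-0✓ 0111-✓ 1-001 1-010✓ 1-111✓ 10-00✓ 100-0✓ 1000-✓ 11-01✓ 11-10✓ 11-11✓ 110-1✓ 1101-✓ 111-1✓ 1111-✓
Round 2: --010 --111 -0-00 -00-0 -000- -1-10 -111- 0--00✓ 0--10✓ 0-0-0✓ 0-1-0✓ 0-11- 00--0✓ 01--0✓ 11--1 11-1-
Round 3: 0---0
PIs = {--010, --111, -0-00, -00-0, -000-, -1-10, -111-, 0---0, 0-11-, 1-001, 11--1, 11-1-}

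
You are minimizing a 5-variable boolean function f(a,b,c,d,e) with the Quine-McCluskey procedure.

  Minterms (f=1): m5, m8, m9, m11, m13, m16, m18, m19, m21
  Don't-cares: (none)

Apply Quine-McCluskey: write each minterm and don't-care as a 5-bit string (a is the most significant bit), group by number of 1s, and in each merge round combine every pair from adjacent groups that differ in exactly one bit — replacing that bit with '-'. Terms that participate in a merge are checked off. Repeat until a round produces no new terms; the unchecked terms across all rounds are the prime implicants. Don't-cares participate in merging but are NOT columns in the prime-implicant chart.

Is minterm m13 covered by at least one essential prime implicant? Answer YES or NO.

size-2^0 implicants → 00101(✓)  01000(✓)  01001(✓)  01011(✓)  01101(✓)  10000(✓)  10010(✓)  10011(✓)  10101(✓)
size-2^1 implicants → -0101  0-101  01-01  010-1  0100-  100-0  1001-
Unchecked terms (primes): -0101, 0-101, 01-01, 010-1, 0100-, 100-0, 1001-
Minterm coverage:
  m5 ⊆ -0101,0-101
  m8 ⊆ 0100- [E]
  m9 ⊆ 01-01,010-1,0100-
  m11 ⊆ 010-1 [E]
  m13 ⊆ 0-101,01-01
  m16 ⊆ 100-0 [E]
  m18 ⊆ 100-0,1001-
  m19 ⊆ 1001- [E]
  m21 ⊆ -0101 [E]
E = {-0101, 010-1, 0100-, 100-0, 1001-}

NO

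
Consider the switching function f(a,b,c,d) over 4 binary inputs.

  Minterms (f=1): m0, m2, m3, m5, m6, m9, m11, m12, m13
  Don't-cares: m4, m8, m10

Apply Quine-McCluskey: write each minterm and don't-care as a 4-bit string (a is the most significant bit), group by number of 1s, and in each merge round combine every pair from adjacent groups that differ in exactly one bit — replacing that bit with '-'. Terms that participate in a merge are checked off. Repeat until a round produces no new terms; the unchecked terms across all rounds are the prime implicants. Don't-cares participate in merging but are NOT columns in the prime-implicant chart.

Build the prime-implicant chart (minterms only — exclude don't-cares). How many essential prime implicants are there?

3

size-2^0 implicants → 0000(✓)  0010(✓)  0011(✓)  0100(✓)  0101(✓)  0110(✓)  1000(✓)  1001(✓)  1010(✓)  1011(✓)  1100(✓)  1101(✓)
size-2^1 implicants → -000(✓)  -010(✓)  -011(✓)  -100(✓)  -101(✓)  0-00(✓)  0-10(✓)  00-0(✓)  001-(✓)  01-0(✓)  010-(✓)  1-00(✓)  1-01(✓)  10-0(✓)  10-1(✓)  100-(✓)  101-(✓)  110-(✓)
size-2^2 implicants → --00  -0-0  -01-  -10-  0--0  1-0-  10--
Unchecked terms (primes): --00, -0-0, -01-, -10-, 0--0, 1-0-, 10--
Minterm coverage:
  m0 ⊆ --00,-0-0,0--0
  m2 ⊆ -0-0,-01-,0--0
  m3 ⊆ -01- [E]
  m5 ⊆ -10- [E]
  m6 ⊆ 0--0 [E]
  m9 ⊆ 1-0-,10--
  m11 ⊆ -01-,10--
  m12 ⊆ --00,-10-,1-0-
  m13 ⊆ -10-,1-0-
E = {-01-, -10-, 0--0}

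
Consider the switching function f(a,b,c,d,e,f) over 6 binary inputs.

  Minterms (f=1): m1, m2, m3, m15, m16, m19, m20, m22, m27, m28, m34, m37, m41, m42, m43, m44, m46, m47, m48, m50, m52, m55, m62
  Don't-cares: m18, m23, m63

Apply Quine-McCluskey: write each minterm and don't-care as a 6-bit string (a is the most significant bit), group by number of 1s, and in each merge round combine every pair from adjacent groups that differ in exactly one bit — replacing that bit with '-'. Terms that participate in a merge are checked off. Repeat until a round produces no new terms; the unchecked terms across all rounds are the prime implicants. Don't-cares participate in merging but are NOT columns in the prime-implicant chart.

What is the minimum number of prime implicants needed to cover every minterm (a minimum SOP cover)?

13

size-2^0 implicants → 000001(✓)  000010(✓)  000011(✓)  001111(✓)  010000(✓)  010010(✓)  010011(✓)  010100(✓)  010110(✓)  010111(✓)  011011(✓)  011100(✓)  100010(✓)  100101  101001(✓)  101010(✓)  101011(✓)  101100(✓)  101110(✓)  101111(✓)  110000(✓)  110010(✓)  110100(✓)  110111(✓)  111110(✓)  111111(✓)
size-2^1 implicants → -00010(✓)  -01111  -10000(✓)  -10010(✓)  -10100(✓)  -10111  0-0010(✓)  0-0011(✓)  0000-1  00001-(✓)  01-011  01-100  010-00(✓)  010-10(✓)  010-11(✓)  0100-0(✓)  01001-(✓)  0101-0(✓)  01011-(✓)  1-0010(✓)  1-1110(✓)  1-1111(✓)  10-010  101-10(✓)  101-11(✓)  1010-1  10101-(✓)  1011-0  10111-(✓)  11-111  110-00(✓)  1100-0(✓)  11111-(✓)
size-2^2 implicants → --0010  -10-00  -100-0  0-001-  010--0  010-1-  1-111-  101-1-
Unchecked terms (primes): --0010, -01111, -10-00, -100-0, -10111, 0-001-, 0000-1, 01-011, 01-100, 010--0, 010-1-, 1-111-, 10-010, 100101, 101-1-, 1010-1, 1011-0, 11-111
Minterm coverage:
  m1 ⊆ 0000-1 [E]
  m2 ⊆ --0010,0-001-
  m3 ⊆ 0-001-,0000-1
  m15 ⊆ -01111 [E]
  m16 ⊆ -10-00,-100-0,010--0
  m19 ⊆ 0-001-,01-011,010-1-
  m20 ⊆ -10-00,01-100,010--0
  m22 ⊆ 010--0,010-1-
  m27 ⊆ 01-011 [E]
  m28 ⊆ 01-100 [E]
  m34 ⊆ --0010,10-010
  m37 ⊆ 100101 [E]
  m41 ⊆ 1010-1 [E]
  m42 ⊆ 10-010,101-1-
  m43 ⊆ 101-1-,1010-1
  m44 ⊆ 1011-0 [E]
  m46 ⊆ 1-111-,101-1-,1011-0
  m47 ⊆ -01111,1-111-,101-1-
  m48 ⊆ -10-00,-100-0
  m50 ⊆ --0010,-100-0
  m52 ⊆ -10-00 [E]
  m55 ⊆ -10111,11-111
  m62 ⊆ 1-111- [E]
E = {-01111, -10-00, 0000-1, 01-011, 01-100, 1-111-, 100101, 1010-1, 1011-0}
Petrick residual → --0010, -10111, 010--0, 10-010
Cover = c'd'ef' + b'cdef + bc'e'f' + bc'def + a'b'c'd'f + a'bd'ef + a'bde'f' + a'bc'f' + acde + ab'd'ef' + ab'c'de'f + ab'cd'f + ab'cdf'  |cover|=13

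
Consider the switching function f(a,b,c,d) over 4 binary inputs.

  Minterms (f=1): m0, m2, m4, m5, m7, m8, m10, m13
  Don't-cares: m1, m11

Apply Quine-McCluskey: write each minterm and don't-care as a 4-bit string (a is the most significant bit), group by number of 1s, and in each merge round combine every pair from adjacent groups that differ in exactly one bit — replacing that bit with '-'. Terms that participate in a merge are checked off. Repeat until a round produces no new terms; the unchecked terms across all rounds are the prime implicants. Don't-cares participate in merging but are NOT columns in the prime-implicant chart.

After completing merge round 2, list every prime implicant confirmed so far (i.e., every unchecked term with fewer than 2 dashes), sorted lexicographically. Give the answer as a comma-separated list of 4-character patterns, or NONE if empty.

Round 0: 0000✓ 0001✓ 0010✓ 0100✓ 0101✓ 0111✓ 1000✓ 1010✓ 1011✓ 1101✓
Round 1: -000✓ -010✓ -101 0-00✓ 0-01✓ 00-0✓ 000-✓ 01-1 010-✓ 10-0✓ 101-
Round 2: -0-0 0-0-
PIs = {-0-0, -101, 0-0-, 01-1, 101-}

-101, 01-1, 101-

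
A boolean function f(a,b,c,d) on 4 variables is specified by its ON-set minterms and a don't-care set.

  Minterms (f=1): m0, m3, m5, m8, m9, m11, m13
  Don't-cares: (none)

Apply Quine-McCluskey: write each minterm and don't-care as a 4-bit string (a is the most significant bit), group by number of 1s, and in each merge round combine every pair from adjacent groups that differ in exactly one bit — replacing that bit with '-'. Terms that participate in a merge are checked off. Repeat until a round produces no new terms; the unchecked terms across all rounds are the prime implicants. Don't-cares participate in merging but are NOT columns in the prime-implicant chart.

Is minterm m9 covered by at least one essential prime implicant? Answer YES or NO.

Round 0: 0000✓ 0011✓ 0101✓ 1000✓ 1001✓ 1011✓ 1101✓
Round 1: -000 -011 -101 1-01 10-1 100-
PIs = {-000, -011, -101, 1-01, 10-1, 100-}
Coverage chart:
  m0: -000 ←essential
  m3: -011 ←essential
  m5: -101 ←essential
  m8: -000,100-
  m9: 1-01,10-1,100-
  m11: -011,10-1
  m13: -101,1-01
Essential: -000, -011, -101

NO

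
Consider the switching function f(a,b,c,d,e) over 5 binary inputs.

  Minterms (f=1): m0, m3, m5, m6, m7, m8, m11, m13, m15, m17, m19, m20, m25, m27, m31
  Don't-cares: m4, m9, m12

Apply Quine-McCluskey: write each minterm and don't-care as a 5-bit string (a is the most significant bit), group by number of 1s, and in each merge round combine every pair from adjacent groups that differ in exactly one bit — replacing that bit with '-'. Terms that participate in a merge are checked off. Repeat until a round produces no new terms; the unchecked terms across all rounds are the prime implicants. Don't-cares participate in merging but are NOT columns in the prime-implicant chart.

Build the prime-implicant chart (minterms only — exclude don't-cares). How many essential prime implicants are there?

size-2^0 implicants → 00000(✓)  00011(✓)  00100(✓)  00101(✓)  00110(✓)  00111(✓)  01000(✓)  01001(✓)  01011(✓)  01100(✓)  01101(✓)  01111(✓)  10001(✓)  10011(✓)  10100(✓)  11001(✓)  11011(✓)  11111(✓)
size-2^1 implicants → -0011(✓)  -0100  -1001(✓)  -1011(✓)  -1111(✓)  0-000(✓)  0-011(✓)  0-100(✓)  0-101(✓)  0-111(✓)  00-00(✓)  00-11(✓)  001-0(✓)  001-1(✓)  0010-(✓)  0011-(✓)  01-00(✓)  01-01(✓)  01-11(✓)  010-1(✓)  0100-(✓)  011-1(✓)  0110-(✓)  1-001(✓)  1-011(✓)  100-1(✓)  11-11(✓)  110-1(✓)
size-2^2 implicants → --011  -1-11  -10-1  0--00  0--11  0-1-1  0-10-  001--  01--1  01-0-  1-0-1
Unchecked terms (primes): --011, -0100, -1-11, -10-1, 0--00, 0--11, 0-1-1, 0-10-, 001--, 01--1, 01-0-, 1-0-1
Minterm coverage:
  m0 ⊆ 0--00 [E]
  m3 ⊆ --011,0--11
  m5 ⊆ 0-1-1,0-10-,001--
  m6 ⊆ 001-- [E]
  m7 ⊆ 0--11,0-1-1,001--
  m8 ⊆ 0--00,01-0-
  m11 ⊆ --011,-1-11,-10-1,0--11,01--1
  m13 ⊆ 0-1-1,0-10-,01--1,01-0-
  m15 ⊆ -1-11,0--11,0-1-1,01--1
  m17 ⊆ 1-0-1 [E]
  m19 ⊆ --011,1-0-1
  m20 ⊆ -0100 [E]
  m25 ⊆ -10-1,1-0-1
  m27 ⊆ --011,-1-11,-10-1,1-0-1
  m31 ⊆ -1-11 [E]
E = {-0100, -1-11, 0--00, 001--, 1-0-1}

5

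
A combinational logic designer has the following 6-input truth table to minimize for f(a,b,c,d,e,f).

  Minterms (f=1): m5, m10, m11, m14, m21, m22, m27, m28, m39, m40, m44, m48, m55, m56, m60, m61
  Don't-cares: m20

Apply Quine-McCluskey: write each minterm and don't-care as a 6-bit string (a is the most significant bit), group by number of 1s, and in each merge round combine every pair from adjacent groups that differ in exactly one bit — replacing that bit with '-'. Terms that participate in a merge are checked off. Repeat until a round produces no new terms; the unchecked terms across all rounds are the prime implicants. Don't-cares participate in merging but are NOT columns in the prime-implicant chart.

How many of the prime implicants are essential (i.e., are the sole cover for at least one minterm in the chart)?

8

[col 0] 000101*, 001010*, 001011*, 001110*, 010100*, 010101*, 010110*, 011011*, 011100*, 100111*, 101000*, 101100*, 110000*, 110111*, 111000*, 111100*, 111101*
[col 1] -11100, 0-0101, 0-1011, 001-10, 00101-, 01-100, 0101-0, 01010-, 1-0111, 1-1000*, 1-1100*, 101-00*, 11-000, 111-00*, 11110-
[col 2] 1-1-00
Prime implicants: -11100, 0-0101, 0-1011, 001-10, 00101-, 01-100, 0101-0, 01010-, 1-0111, 1-1-00, 11-000, 11110-
PI chart (minterm → PIs covering it):
  5 | 0-0101  (sole → essential)
  10 | 001-10,00101-
  11 | 0-1011,00101-
  14 | 001-10  (sole → essential)
  21 | 0-0101,01010-
  22 | 0101-0  (sole → essential)
  27 | 0-1011  (sole → essential)
  28 | -11100,01-100
  39 | 1-0111  (sole → essential)
  40 | 1-1-00  (sole → essential)
  44 | 1-1-00  (sole → essential)
  48 | 11-000  (sole → essential)
  55 | 1-0111  (sole → essential)
  56 | 1-1-00,11-000
  60 | -11100,1-1-00,11110-
  61 | 11110-  (sole → essential)
Essential prime implicants: 0-0101, 0-1011, 001-10, 0101-0, 1-0111, 1-1-00, 11-000, 11110-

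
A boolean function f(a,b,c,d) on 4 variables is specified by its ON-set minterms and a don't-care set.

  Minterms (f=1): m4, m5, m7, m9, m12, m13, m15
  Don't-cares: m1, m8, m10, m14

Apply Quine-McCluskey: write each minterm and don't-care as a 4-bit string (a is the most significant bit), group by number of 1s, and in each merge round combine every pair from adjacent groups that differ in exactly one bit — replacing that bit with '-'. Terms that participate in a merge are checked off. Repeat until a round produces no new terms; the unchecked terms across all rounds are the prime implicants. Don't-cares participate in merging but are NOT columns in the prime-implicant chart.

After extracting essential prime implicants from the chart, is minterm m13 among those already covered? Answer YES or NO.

YES

[col 0] 0001*, 0100*, 0101*, 0111*, 1000*, 1001*, 1010*, 1100*, 1101*, 1110*, 1111*
[col 1] -001*, -100*, -101*, -111*, 0-01*, 01-1*, 010-*, 1-00*, 1-01*, 1-10*, 10-0*, 100-*, 11-0*, 11-1*, 110-*, 111-*
[col 2] --01, -1-1, -10-, 1--0, 1-0-, 11--
Prime implicants: --01, -1-1, -10-, 1--0, 1-0-, 11--
PI chart (minterm → PIs covering it):
  4 | -10-  (sole → essential)
  5 | --01,-1-1,-10-
  7 | -1-1  (sole → essential)
  9 | --01,1-0-
  12 | -10-,1--0,1-0-,11--
  13 | --01,-1-1,-10-,1-0-,11--
  15 | -1-1,11--
Essential prime implicants: -1-1, -10-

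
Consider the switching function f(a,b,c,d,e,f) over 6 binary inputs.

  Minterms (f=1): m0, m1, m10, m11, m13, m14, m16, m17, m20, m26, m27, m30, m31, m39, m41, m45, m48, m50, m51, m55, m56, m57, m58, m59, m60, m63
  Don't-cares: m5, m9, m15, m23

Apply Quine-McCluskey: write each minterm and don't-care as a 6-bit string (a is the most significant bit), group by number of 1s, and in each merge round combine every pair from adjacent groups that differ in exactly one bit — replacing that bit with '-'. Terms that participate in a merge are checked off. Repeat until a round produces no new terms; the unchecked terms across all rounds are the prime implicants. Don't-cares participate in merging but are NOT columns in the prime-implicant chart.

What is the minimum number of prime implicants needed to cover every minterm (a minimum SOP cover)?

Round 0: 000000✓ 000001✓ 000101✓ 001001✓ 001010✓ 001011✓ 001101✓ 001110✓ 001111✓ 010000✓ 010001✓ 010100✓ 010111✓ 011010✓ 011011✓ 011110✓ 011111✓ 100111✓ 101001✓ 101101✓ 110000✓ 110010✓ 110011✓ 110111✓ 111000✓ 111001✓ 111010✓ 111011✓ 111100✓ 111111✓
Round 1: -01001✓ -01101✓ -10000 -10111✓ -11010✓ -11011✓ -11111✓ 0-0000✓ 0-0001✓ 0-1010✓ 0-1011✓ 0-1110✓ 0-1111✓ 00-001✓ 00-101✓ 000-01✓ 00000-✓ 001-01✓ 001-10✓ 001-11✓ 0010-1✓ 00101-✓ 0011-1✓ 00111-✓ 01-111✓ 010-00 01000-✓ 011-10✓ 011-11✓ 01101-✓ 01111-✓ 1-0111 1-1001 101-01✓ 11-000✓ 11-010✓ 11-011✓ 11-111✓ 110-11✓ 1100-0✓ 11001-✓ 111-00 111-11✓ 1110-0✓ 1110-1✓ 11100-✓ 11101-✓
Round 2: -01-01 -1-111 -11-11 -1101- 0-000- 0-1-10✓ 0-1-11✓ 0-101-✓ 0-111-✓ 00--01 001--1 001-1-✓ 011-1-✓ 11--11 11-0-0 11-01- 1110--
Round 3: 0-1-1-
PIs = {-01-01, -1-111, -10000, -11-11, -1101-, 0-000-, 0-1-1-, 00--01, 001--1, 010-00, 1-0111, 1-1001, 11--11, 11-0-0, 11-01-, 111-00, 1110--}
Coverage chart:
  m0: 0-000- ←essential
  m1: 0-000-,00--01
  m10: 0-1-1- ←essential
  m11: 0-1-1-,001--1
  m13: -01-01,00--01,001--1
  m14: 0-1-1- ←essential
  m16: -10000,0-000-,010-00
  m17: 0-000- ←essential
  m20: 010-00 ←essential
  m26: -1101-,0-1-1-
  m27: -11-11,-1101-,0-1-1-
  m30: 0-1-1- ←essential
  m31: -1-111,-11-11,0-1-1-
  m39: 1-0111 ←essential
  m41: -01-01,1-1001
  m45: -01-01 ←essential
  m48: -10000,11-0-0
  m50: 11-0-0,11-01-
  m51: 11--11,11-01-
  m55: -1-111,1-0111,11--11
  m56: 11-0-0,111-00,1110--
  m57: 1-1001,1110--
  m58: -1101-,11-0-0,11-01-,1110--
  m59: -11-11,-1101-,11--11,11-01-,1110--
  m60: 111-00 ←essential
  m63: -1-111,-11-11,11--11
Essential: -01-01, 0-000-, 0-1-1-, 010-00, 1-0111, 111-00
Petrick residual → 1-1001, 11--11, 11-0-0
Min cover (9 terms): b'ce'f + a'c'd'e' + a'ce + a'bc'e'f' + ac'def + acd'e'f + abef + abd'f' + abce'f'

9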